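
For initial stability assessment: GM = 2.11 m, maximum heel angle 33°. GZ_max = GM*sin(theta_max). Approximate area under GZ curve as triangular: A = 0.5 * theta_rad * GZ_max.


Formula: GZ_max = GM * sin(theta); Area = 0.5 * theta_rad * GZ_max
Step 1 — GZ_max = 2.11 * sin(33°) = 2.11 * 0.544639 = 1.149188 m
Step 2 — theta_rad = 33 * pi/180 = 0.575959 rad
Step 3 — Area = 0.5 * 0.575959 * 1.149188 ≈ 0.33094 m·rad (5 s.f.)

0.33094 m·rad


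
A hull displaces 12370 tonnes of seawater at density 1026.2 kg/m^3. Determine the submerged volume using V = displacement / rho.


Formula: V = mass / rho
Step 1 — convert tonnes to kg: 12370 t * 1000 = 12370000 kg
Step 2 — V = 12370000 / 1026.2 ≈ 12054 m^3 (5 s.f.)

12054 m^3


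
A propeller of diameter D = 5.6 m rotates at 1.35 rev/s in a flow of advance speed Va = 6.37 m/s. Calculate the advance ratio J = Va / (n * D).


Formula: J = Va / (n * D)
Step 1 — n * D = 1.35 * 5.6 = 7.56
Step 2 — J = 6.37 / 7.56 ≈ 0.84259 (5 s.f.)

0.84259


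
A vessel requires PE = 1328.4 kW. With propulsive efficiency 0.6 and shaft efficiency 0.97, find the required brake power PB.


Formula: PB = PE / (eta_D * eta_S)
Step 1 — combined efficiency = eta_D * eta_S = 0.6 * 0.97 = 0.582
Step 2 — PB = 1328.4 / 0.582 ≈ 2282.5 kW (5 s.f.)

2282.5 kW


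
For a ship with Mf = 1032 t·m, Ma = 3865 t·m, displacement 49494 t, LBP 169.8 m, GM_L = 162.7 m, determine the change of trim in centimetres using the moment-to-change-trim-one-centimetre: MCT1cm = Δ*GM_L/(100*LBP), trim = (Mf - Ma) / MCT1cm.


Formula: net trimming moment = Mf - Ma; MCT1cm = Δ*GM_L/(100*LBP); trim = net moment / MCT1cm
Step 1 — net trimming moment = 1032 - 3865 = -2833 t·m
Step 2 — MCT1cm = 49494 * 162.7 / (100 * 169.8) = 474.2446 t·m/cm
Step 3 — trim = -2833 / 474.2446 ≈ -5.9737 cm (5 s.f.)

-5.9737 cm


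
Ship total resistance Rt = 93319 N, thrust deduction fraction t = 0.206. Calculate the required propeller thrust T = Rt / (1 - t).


Formula: T = Rt / (1 - t)
Step 1 — (1 - t) = 1 - 0.206 = 0.794
Step 2 — T = 93319 / 0.794 ≈ 117530 N (5 s.f.)

117530 N


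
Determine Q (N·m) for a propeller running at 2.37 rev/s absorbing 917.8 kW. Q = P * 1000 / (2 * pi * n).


Formula: Q = P_W / (2 * pi * n)
Step 1 — P_W = 917.8 kW * 1000 = 917800.0 W
Step 2 — 2 * pi * n = 2 * pi * 2.37 = 14.891149
Step 3 — Q = 917800.0 / 14.891149 ≈ 61634 N·m (5 s.f.)

61634 N·m


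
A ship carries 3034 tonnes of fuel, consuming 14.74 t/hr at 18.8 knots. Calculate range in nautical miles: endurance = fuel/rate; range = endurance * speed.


Formula: endurance = fuel / rate; range = endurance * speed
Step 1 — endurance = 3034 / 14.74 = 205.8345 hours
Step 2 — range = 205.8345 * 18.8 ≈ 3869.7 nautical miles (5 s.f.)

3869.7 NM


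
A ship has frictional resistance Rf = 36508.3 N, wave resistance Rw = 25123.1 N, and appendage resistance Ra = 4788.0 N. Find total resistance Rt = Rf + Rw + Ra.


Formula: Rt = Rf + Rw + Ra
Substituting: Rt = 36508.3 + 25123.1 + 4788.0
Result: Rt = 66419.4 N

66419.4 N


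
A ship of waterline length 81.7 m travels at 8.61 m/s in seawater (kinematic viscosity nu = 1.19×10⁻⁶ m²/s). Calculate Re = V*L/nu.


Formula: Re = V * L / nu
Step 1 — V * L = 8.61 * 81.7 = 703.437 m^2/s
Step 2 — Re = 703.437 / 1.19e-6 = 5.91e+08

5.91e+08


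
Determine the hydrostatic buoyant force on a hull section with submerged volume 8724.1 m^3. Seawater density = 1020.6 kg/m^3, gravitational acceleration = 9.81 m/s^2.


Formula: Fb = rho * g * V
Substituting: Fb = 1020.6 * 9.81 * 8724.1
Intermediate: 1020.6 * 9.81 = 10012.086
Result: Fb = 10012.086 * 8724.1 ≈ 87346000 N (5 s.f.)

87346000 N


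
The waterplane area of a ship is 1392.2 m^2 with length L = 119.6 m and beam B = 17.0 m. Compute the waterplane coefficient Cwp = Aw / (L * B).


Formula: Cwp = Aw / (L * B)
Step 1 — L * B = 119.6 * 17.0 = 2033.2 m^2
Step 2 — Cwp = 1392.2 / 2033.2 ≈ 0.68473 (5 s.f.)

0.68473


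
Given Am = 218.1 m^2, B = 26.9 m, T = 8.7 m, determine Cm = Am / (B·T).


Formula: Cm = Am / (B * T)
Step 1 — B * T = 26.9 * 8.7 = 234.03 m^2
Step 2 — Cm = 218.1 / 234.03 ≈ 0.93193 (5 s.f.)

0.93193


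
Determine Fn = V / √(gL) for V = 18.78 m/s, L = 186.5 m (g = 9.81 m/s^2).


Formula: Fn = V / sqrt(g * L)
Step 1 — g * L = 9.81 * 186.5 = 1829.565
Step 2 — sqrt(g * L) = sqrt(1829.565) = 42.773415
Step 3 — Fn = 18.78 / 42.773415 ≈ 0.43906 (5 s.f.)

0.43906


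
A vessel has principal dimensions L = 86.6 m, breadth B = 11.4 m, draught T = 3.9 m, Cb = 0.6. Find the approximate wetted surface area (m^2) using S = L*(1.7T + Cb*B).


Formula: S = 1.7*L*T + V/T with V = Cb*L*B*T, i.e. S = L * (1.7*T + Cb*B)
Step 1 — 1.7*T = 1.7 * 3.9 = 6.63 m
Step 2 — Cb*B = 0.6 * 11.4 = 6.84 m
Step 3 — 1.7*T + Cb*B = 6.63 + 6.84 = 13.47 m
Step 4 — S = 86.6 * 13.47 ≈ 1166.5 m^2 (5 s.f.)

1166.5 m^2


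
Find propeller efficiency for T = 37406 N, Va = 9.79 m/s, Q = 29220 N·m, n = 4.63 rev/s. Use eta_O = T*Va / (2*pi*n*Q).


Formula: eta = T * Va / (2 * pi * n * Q)
Step 1 — numerator = T * Va = 37406 * 9.79 = 366204.74
Step 2 — 2 * pi * n = 2 * pi * 4.63 = 29.091148
Step 3 — denominator = 29.091148 * 29220 = 850043.34
Step 4 — eta = 366204.74 / 850043.34 ≈ 0.43081 (5 s.f.)

0.43081


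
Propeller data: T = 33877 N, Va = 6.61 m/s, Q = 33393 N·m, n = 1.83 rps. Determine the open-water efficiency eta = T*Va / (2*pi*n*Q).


Formula: eta = T * Va / (2 * pi * n * Q)
Step 1 — numerator = T * Va = 33877 * 6.61 = 223926.97
Step 2 — 2 * pi * n = 2 * pi * 1.83 = 11.498229
Step 3 — denominator = 11.498229 * 33393 = 383960.36
Step 4 — eta = 223926.97 / 383960.36 ≈ 0.58320 (5 s.f.)

0.58320


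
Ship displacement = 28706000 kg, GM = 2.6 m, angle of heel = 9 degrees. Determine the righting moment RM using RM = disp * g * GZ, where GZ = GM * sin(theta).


Formula: GZ = GM * sin(theta); RM = disp * g * GZ
Step 1 — GZ = 2.6 * sin(9°) = 2.6 * 0.156434 = 0.406728 m
Step 2 — RM = 28706000 * 9.81 * 0.406728 ≈ 114540000 N·m (5 s.f.)

114540000 N·m


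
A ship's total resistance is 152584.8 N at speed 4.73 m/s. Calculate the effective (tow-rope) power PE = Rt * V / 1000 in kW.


Formula: PE = Rt * V / 1000 (kW)
Step 1 — PE (W) = 152584.8 * 4.73 = 721726.104 W
Step 2 — PE (kW) = 721726.104 / 1000 ≈ 721.73 kW (5 s.f.)

721.73 kW


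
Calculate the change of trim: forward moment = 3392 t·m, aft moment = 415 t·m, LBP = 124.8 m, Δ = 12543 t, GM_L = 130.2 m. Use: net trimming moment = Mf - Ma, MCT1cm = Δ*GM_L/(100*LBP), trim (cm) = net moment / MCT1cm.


Formula: net trimming moment = Mf - Ma; MCT1cm = Δ*GM_L/(100*LBP); trim = net moment / MCT1cm
Step 1 — net trimming moment = 3392 - 415 = 2977 t·m
Step 2 — MCT1cm = 12543 * 130.2 / (100 * 124.8) = 130.8573 t·m/cm
Step 3 — trim = 2977 / 130.8573 ≈ 22.750 cm (5 s.f.)

22.750 cm


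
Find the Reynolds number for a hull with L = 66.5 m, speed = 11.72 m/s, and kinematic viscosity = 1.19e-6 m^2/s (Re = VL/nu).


Formula: Re = V * L / nu
Step 1 — V * L = 11.72 * 66.5 = 779.38 m^2/s
Step 2 — Re = 779.38 / 1.19e-6 = 6.55e+08

6.55e+08


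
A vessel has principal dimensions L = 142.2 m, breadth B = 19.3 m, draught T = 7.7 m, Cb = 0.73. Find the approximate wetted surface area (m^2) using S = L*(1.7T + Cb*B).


Formula: S = 1.7*L*T + V/T with V = Cb*L*B*T, i.e. S = L * (1.7*T + Cb*B)
Step 1 — 1.7*T = 1.7 * 7.7 = 13.09 m
Step 2 — Cb*B = 0.73 * 19.3 = 14.089 m
Step 3 — 1.7*T + Cb*B = 13.09 + 14.089 = 27.179 m
Step 4 — S = 142.2 * 27.179 ≈ 3864.9 m^2 (5 s.f.)

3864.9 m^2


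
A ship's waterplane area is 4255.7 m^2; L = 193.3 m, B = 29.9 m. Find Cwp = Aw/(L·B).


Formula: Cwp = Aw / (L * B)
Step 1 — L * B = 193.3 * 29.9 = 5779.67 m^2
Step 2 — Cwp = 4255.7 / 5779.67 ≈ 0.73632 (5 s.f.)

0.73632


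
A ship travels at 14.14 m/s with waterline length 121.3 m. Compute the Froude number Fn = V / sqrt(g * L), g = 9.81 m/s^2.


Formula: Fn = V / sqrt(g * L)
Step 1 — g * L = 9.81 * 121.3 = 1189.953
Step 2 — sqrt(g * L) = sqrt(1189.953) = 34.495695
Step 3 — Fn = 14.14 / 34.495695 ≈ 0.40991 (5 s.f.)

0.40991


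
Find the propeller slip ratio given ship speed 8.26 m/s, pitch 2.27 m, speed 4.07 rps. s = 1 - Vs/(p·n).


Formula: s = 1 - Vs / (p * n)
Step 1 — p * n = 2.27 * 4.07 = 9.2389
Step 2 — Vs / (p*n) = 8.26 / 9.2389 = 0.894046 (6 d.p.)
Step 3 — s = 1 - 0.894046 = 0.105954

0.105954


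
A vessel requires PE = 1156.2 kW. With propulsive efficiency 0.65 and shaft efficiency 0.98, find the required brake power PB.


Formula: PB = PE / (eta_D * eta_S)
Step 1 — combined efficiency = eta_D * eta_S = 0.65 * 0.98 = 0.637
Step 2 — PB = 1156.2 / 0.637 ≈ 1815.1 kW (5 s.f.)

1815.1 kW


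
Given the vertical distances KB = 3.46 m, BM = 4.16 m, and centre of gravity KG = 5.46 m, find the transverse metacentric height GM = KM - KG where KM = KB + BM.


Formula: GM = KB + BM - KG
Step 1 — KM = KB + BM = 3.46 + 4.16 = 7.62 m
Step 2 — GM = KM - KG = 7.62 - 5.46 = 2.16 m

2.16 m


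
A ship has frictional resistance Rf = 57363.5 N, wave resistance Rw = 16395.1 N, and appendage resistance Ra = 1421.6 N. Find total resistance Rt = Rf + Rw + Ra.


Formula: Rt = Rf + Rw + Ra
Substituting: Rt = 57363.5 + 16395.1 + 1421.6
Result: Rt = 75180.2 N

75180.2 N


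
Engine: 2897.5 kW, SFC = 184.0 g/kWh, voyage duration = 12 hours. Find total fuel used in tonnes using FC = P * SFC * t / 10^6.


Formula: FC (tonnes) = P * SFC * t / 1,000,000
Step 1 — P * SFC * t = 2897.5 * 184.0 * 12 = 6397680.0 g
Step 2 — FC (tonnes) = 6397680.0 / 1,000,000 ≈ 6.3977 tonnes (5 s.f.)

6.3977 tonnes


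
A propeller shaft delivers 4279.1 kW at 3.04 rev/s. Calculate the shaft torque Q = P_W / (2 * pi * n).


Formula: Q = P_W / (2 * pi * n)
Step 1 — P_W = 4279.1 kW * 1000 = 4279100.0 W
Step 2 — 2 * pi * n = 2 * pi * 3.04 = 19.100883
Step 3 — Q = 4279100.0 / 19.100883 ≈ 224030 N·m (5 s.f.)

224030 N·m


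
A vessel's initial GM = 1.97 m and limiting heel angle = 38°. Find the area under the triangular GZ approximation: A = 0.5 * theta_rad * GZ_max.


Formula: GZ_max = GM * sin(theta); Area = 0.5 * theta_rad * GZ_max
Step 1 — GZ_max = 1.97 * sin(38°) = 1.97 * 0.615661 = 1.212852 m
Step 2 — theta_rad = 38 * pi/180 = 0.663225 rad
Step 3 — Area = 0.5 * 0.663225 * 1.212852 ≈ 0.40220 m·rad (5 s.f.)

0.40220 m·rad


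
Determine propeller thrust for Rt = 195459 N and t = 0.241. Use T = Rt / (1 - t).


Formula: T = Rt / (1 - t)
Step 1 — (1 - t) = 1 - 0.241 = 0.759
Step 2 — T = 195459 / 0.759 ≈ 257520 N (5 s.f.)

257520 N


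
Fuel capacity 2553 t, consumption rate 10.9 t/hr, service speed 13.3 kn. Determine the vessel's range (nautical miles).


Formula: endurance = fuel / rate; range = endurance * speed
Step 1 — endurance = 2553 / 10.9 = 234.2202 hours
Step 2 — range = 234.2202 * 13.3 ≈ 3115.1 nautical miles (5 s.f.)

3115.1 NM


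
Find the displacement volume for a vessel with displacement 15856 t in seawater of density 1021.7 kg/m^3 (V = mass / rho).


Formula: V = mass / rho
Step 1 — convert tonnes to kg: 15856 t * 1000 = 15856000 kg
Step 2 — V = 15856000 / 1021.7 ≈ 15519 m^3 (5 s.f.)

15519 m^3


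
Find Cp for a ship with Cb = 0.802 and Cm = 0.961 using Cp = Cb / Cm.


Formula: Cp = Cb / Cm
Substituting: Cp = 0.802 / 0.961
Result: Cp ≈ 0.83455 (5 s.f.)

0.83455


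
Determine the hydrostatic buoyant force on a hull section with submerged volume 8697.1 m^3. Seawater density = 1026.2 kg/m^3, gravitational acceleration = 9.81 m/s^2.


Formula: Fb = rho * g * V
Substituting: Fb = 1026.2 * 9.81 * 8697.1
Intermediate: 1026.2 * 9.81 = 10067.022
Result: Fb = 10067.022 * 8697.1 ≈ 87554000 N (5 s.f.)

87554000 N


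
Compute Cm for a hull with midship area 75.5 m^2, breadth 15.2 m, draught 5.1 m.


Formula: Cm = Am / (B * T)
Step 1 — B * T = 15.2 * 5.1 = 77.52 m^2
Step 2 — Cm = 75.5 / 77.52 ≈ 0.97394 (5 s.f.)

0.97394


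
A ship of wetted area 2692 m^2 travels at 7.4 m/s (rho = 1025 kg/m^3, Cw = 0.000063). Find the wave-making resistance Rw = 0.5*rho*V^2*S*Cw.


Formula: Rw = 0.5 * rho * V^2 * S * Cw
Step 1 — V^2 = 7.4^2 = 54.76
Step 2 — 0.5 * rho * V^2 = 0.5 * 1025 * 54.76 = 28064.5
Step 3 — Rw = 28064.5 * 2692 * 0.000063 ≈ 4759.6 N (5 s.f.)

4759.6 N


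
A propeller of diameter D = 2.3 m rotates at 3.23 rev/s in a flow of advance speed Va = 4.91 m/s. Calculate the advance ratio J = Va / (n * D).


Formula: J = Va / (n * D)
Step 1 — n * D = 3.23 * 2.3 = 7.429
Step 2 — J = 4.91 / 7.429 ≈ 0.66092 (5 s.f.)

0.66092


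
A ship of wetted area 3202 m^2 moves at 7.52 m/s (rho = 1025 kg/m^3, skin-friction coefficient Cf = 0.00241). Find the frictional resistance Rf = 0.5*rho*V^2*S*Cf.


Formula: Rf = 0.5 * rho * V^2 * S * Cf
Step 1 — V^2 = 7.52^2 = 56.5504
Step 2 — 0.5 * rho * V^2 = 0.5 * 1025 * 56.5504 = 28982.08
Step 3 — Rf = 28982.08 * 3202 * 0.00241 ≈ 223650 N (5 s.f.)

223650 N


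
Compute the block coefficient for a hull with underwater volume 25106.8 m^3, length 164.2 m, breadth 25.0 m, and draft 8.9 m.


Formula: Cb = V / (L * B * T)
Step 1 — L * B * T = 164.2 * 25.0 * 8.9 = 36534.5 m^3
Step 2 — Cb = 25106.8 / 36534.5 ≈ 0.68721 (5 s.f.)

0.68721


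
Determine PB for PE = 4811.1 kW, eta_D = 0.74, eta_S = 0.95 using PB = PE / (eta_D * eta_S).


Formula: PB = PE / (eta_D * eta_S)
Step 1 — combined efficiency = eta_D * eta_S = 0.74 * 0.95 = 0.703
Step 2 — PB = 4811.1 / 0.703 ≈ 6843.7 kW (5 s.f.)

6843.7 kW


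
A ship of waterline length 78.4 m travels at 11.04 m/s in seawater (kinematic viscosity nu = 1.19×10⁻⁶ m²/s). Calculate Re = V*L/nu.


Formula: Re = V * L / nu
Step 1 — V * L = 11.04 * 78.4 = 865.536 m^2/s
Step 2 — Re = 865.536 / 1.19e-6 = 7.27e+08

7.27e+08


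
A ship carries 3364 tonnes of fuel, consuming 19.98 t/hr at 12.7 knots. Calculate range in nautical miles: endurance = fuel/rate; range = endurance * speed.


Formula: endurance = fuel / rate; range = endurance * speed
Step 1 — endurance = 3364 / 19.98 = 168.3684 hours
Step 2 — range = 168.3684 * 12.7 ≈ 2138.3 nautical miles (5 s.f.)

2138.3 NM


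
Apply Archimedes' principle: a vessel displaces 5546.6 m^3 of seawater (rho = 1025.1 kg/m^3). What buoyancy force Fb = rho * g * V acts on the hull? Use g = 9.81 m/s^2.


Formula: Fb = rho * g * V
Substituting: Fb = 1025.1 * 9.81 * 5546.6
Intermediate: 1025.1 * 9.81 = 10056.231
Result: Fb = 10056.231 * 5546.6 ≈ 55778000 N (5 s.f.)

55778000 N


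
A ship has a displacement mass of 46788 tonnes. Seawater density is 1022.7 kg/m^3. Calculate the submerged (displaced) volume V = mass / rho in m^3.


Formula: V = mass / rho
Step 1 — convert tonnes to kg: 46788 t * 1000 = 46788000 kg
Step 2 — V = 46788000 / 1022.7 ≈ 45749 m^3 (5 s.f.)

45749 m^3


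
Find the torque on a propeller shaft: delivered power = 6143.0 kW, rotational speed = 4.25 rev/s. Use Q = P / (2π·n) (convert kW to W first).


Formula: Q = P_W / (2 * pi * n)
Step 1 — P_W = 6143.0 kW * 1000 = 6143000.0 W
Step 2 — 2 * pi * n = 2 * pi * 4.25 = 26.703538
Step 3 — Q = 6143000.0 / 26.703538 ≈ 230040 N·m (5 s.f.)

230040 N·m


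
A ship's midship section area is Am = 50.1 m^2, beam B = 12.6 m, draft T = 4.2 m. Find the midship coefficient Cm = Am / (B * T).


Formula: Cm = Am / (B * T)
Step 1 — B * T = 12.6 * 4.2 = 52.92 m^2
Step 2 — Cm = 50.1 / 52.92 ≈ 0.94671 (5 s.f.)

0.94671


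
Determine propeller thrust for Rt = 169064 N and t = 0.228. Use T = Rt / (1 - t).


Formula: T = Rt / (1 - t)
Step 1 — (1 - t) = 1 - 0.228 = 0.772
Step 2 — T = 169064 / 0.772 ≈ 218990 N (5 s.f.)

218990 N


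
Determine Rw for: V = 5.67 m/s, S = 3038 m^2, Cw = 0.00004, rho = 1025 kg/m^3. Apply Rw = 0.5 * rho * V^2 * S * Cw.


Formula: Rw = 0.5 * rho * V^2 * S * Cw
Step 1 — V^2 = 5.67^2 = 32.1489
Step 2 — 0.5 * rho * V^2 = 0.5 * 1025 * 32.1489 = 16476.31125
Step 3 — Rw = 16476.31125 * 3038 * 0.00004 ≈ 2002.2 N (5 s.f.)

2002.2 N


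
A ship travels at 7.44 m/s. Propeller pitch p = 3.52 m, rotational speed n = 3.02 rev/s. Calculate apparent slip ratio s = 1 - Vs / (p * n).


Formula: s = 1 - Vs / (p * n)
Step 1 — p * n = 3.52 * 3.02 = 10.6304
Step 2 — Vs / (p*n) = 7.44 / 10.6304 = 0.69988 (6 d.p.)
Step 3 — s = 1 - 0.69988 = 0.30012

0.30012


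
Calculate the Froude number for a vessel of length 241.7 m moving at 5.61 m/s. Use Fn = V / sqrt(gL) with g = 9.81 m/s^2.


Formula: Fn = V / sqrt(g * L)
Step 1 — g * L = 9.81 * 241.7 = 2371.077
Step 2 — sqrt(g * L) = sqrt(2371.077) = 48.693706
Step 3 — Fn = 5.61 / 48.693706 ≈ 0.11521 (5 s.f.)

0.11521


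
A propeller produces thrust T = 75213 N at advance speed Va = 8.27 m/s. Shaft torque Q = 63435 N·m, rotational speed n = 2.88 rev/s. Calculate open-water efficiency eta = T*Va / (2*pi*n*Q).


Formula: eta = T * Va / (2 * pi * n * Q)
Step 1 — numerator = T * Va = 75213 * 8.27 = 622011.51
Step 2 — 2 * pi * n = 2 * pi * 2.88 = 18.095574
Step 3 — denominator = 18.095574 * 63435 = 1147892.74
Step 4 — eta = 622011.51 / 1147892.74 ≈ 0.54187 (5 s.f.)

0.54187


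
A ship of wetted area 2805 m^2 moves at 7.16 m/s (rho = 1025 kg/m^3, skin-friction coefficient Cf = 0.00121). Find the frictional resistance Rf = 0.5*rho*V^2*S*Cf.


Formula: Rf = 0.5 * rho * V^2 * S * Cf
Step 1 — V^2 = 7.16^2 = 51.2656
Step 2 — 0.5 * rho * V^2 = 0.5 * 1025 * 51.2656 = 26273.62
Step 3 — Rf = 26273.62 * 2805 * 0.00121 ≈ 89174 N (5 s.f.)

89174 N


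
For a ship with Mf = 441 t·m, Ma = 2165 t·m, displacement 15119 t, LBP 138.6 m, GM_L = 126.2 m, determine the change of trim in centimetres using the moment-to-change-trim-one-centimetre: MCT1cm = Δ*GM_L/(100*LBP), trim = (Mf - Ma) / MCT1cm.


Formula: net trimming moment = Mf - Ma; MCT1cm = Δ*GM_L/(100*LBP); trim = net moment / MCT1cm
Step 1 — net trimming moment = 441 - 2165 = -1724 t·m
Step 2 — MCT1cm = 15119 * 126.2 / (100 * 138.6) = 137.6636 t·m/cm
Step 3 — trim = -1724 / 137.6636 ≈ -12.523 cm (5 s.f.)

-12.523 cm


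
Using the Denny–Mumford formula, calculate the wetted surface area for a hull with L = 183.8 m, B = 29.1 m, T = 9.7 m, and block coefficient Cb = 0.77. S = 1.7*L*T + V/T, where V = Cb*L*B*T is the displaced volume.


Formula: S = 1.7*L*T + V/T with V = Cb*L*B*T, i.e. S = L * (1.7*T + Cb*B)
Step 1 — 1.7*T = 1.7 * 9.7 = 16.49 m
Step 2 — Cb*B = 0.77 * 29.1 = 22.407 m
Step 3 — 1.7*T + Cb*B = 16.49 + 22.407 = 38.897 m
Step 4 — S = 183.8 * 38.897 ≈ 7149.3 m^2 (5 s.f.)

7149.3 m^2


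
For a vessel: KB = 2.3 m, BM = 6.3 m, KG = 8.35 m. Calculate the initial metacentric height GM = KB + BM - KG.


Formula: GM = KB + BM - KG
Step 1 — KM = KB + BM = 2.3 + 6.3 = 8.6 m
Step 2 — GM = KM - KG = 8.6 - 8.35 = 0.25 m

0.25 m


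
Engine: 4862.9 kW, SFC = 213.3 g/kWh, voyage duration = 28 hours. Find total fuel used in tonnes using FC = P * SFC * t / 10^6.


Formula: FC (tonnes) = P * SFC * t / 1,000,000
Step 1 — P * SFC * t = 4862.9 * 213.3 * 28 = 29043183.96 g
Step 2 — FC (tonnes) = 29043183.96 / 1,000,000 ≈ 29.043 tonnes (5 s.f.)

29.043 tonnes


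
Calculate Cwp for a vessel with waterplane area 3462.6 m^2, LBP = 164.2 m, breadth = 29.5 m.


Formula: Cwp = Aw / (L * B)
Step 1 — L * B = 164.2 * 29.5 = 4843.9 m^2
Step 2 — Cwp = 3462.6 / 4843.9 ≈ 0.71484 (5 s.f.)

0.71484


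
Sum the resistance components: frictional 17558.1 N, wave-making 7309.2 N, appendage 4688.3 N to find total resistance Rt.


Formula: Rt = Rf + Rw + Ra
Substituting: Rt = 17558.1 + 7309.2 + 4688.3
Result: Rt = 29555.6 N

29555.6 N


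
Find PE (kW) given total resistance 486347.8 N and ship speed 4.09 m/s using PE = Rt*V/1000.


Formula: PE = Rt * V / 1000 (kW)
Step 1 — PE (W) = 486347.8 * 4.09 = 1989162.502 W
Step 2 — PE (kW) = 1989162.502 / 1000 ≈ 1989.2 kW (5 s.f.)

1989.2 kW


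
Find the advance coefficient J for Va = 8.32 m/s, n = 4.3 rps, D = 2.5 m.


Formula: J = Va / (n * D)
Step 1 — n * D = 4.3 * 2.5 = 10.75
Step 2 — J = 8.32 / 10.75 ≈ 0.77395 (5 s.f.)

0.77395


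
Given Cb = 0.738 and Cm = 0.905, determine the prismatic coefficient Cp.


Formula: Cp = Cb / Cm
Substituting: Cp = 0.738 / 0.905
Result: Cp ≈ 0.81547 (5 s.f.)

0.81547


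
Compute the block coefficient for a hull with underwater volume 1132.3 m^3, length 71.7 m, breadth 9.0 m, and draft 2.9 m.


Formula: Cb = V / (L * B * T)
Step 1 — L * B * T = 71.7 * 9.0 * 2.9 = 1871.37 m^3
Step 2 — Cb = 1132.3 / 1871.37 ≈ 0.60506 (5 s.f.)

0.60506


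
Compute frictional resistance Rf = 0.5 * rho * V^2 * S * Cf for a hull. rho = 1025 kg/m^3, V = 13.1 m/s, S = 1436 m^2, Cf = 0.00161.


Formula: Rf = 0.5 * rho * V^2 * S * Cf
Step 1 — V^2 = 13.1^2 = 171.61
Step 2 — 0.5 * rho * V^2 = 0.5 * 1025 * 171.61 = 87950.125
Step 3 — Rf = 87950.125 * 1436 * 0.00161 ≈ 203340 N (5 s.f.)

203340 N


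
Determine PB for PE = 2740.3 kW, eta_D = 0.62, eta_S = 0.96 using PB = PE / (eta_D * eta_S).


Formula: PB = PE / (eta_D * eta_S)
Step 1 — combined efficiency = eta_D * eta_S = 0.62 * 0.96 = 0.5952
Step 2 — PB = 2740.3 / 0.5952 ≈ 4604.0 kW (5 s.f.)

4604.0 kW


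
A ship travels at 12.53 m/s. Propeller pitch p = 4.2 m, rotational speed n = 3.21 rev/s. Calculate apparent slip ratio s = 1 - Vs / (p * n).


Formula: s = 1 - Vs / (p * n)
Step 1 — p * n = 4.2 * 3.21 = 13.482
Step 2 — Vs / (p*n) = 12.53 / 13.482 = 0.929387 (6 d.p.)
Step 3 — s = 1 - 0.929387 = 0.070613

0.070613


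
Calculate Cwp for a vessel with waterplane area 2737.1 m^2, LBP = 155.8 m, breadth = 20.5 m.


Formula: Cwp = Aw / (L * B)
Step 1 — L * B = 155.8 * 20.5 = 3193.9 m^2
Step 2 — Cwp = 2737.1 / 3193.9 ≈ 0.85698 (5 s.f.)

0.85698


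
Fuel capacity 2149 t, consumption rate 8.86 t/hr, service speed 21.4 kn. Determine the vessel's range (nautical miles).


Formula: endurance = fuel / rate; range = endurance * speed
Step 1 — endurance = 2149 / 8.86 = 242.5508 hours
Step 2 — range = 242.5508 * 21.4 ≈ 5190.6 nautical miles (5 s.f.)

5190.6 NM


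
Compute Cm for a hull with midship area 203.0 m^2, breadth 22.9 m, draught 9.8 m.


Formula: Cm = Am / (B * T)
Step 1 — B * T = 22.9 * 9.8 = 224.42 m^2
Step 2 — Cm = 203.0 / 224.42 ≈ 0.90455 (5 s.f.)

0.90455


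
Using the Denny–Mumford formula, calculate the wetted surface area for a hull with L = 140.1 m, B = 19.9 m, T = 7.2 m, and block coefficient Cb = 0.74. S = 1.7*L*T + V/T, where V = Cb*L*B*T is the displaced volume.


Formula: S = 1.7*L*T + V/T with V = Cb*L*B*T, i.e. S = L * (1.7*T + Cb*B)
Step 1 — 1.7*T = 1.7 * 7.2 = 12.24 m
Step 2 — Cb*B = 0.74 * 19.9 = 14.726 m
Step 3 — 1.7*T + Cb*B = 12.24 + 14.726 = 26.966 m
Step 4 — S = 140.1 * 26.966 ≈ 3777.9 m^2 (5 s.f.)

3777.9 m^2


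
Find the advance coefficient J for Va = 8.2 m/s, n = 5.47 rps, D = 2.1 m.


Formula: J = Va / (n * D)
Step 1 — n * D = 5.47 * 2.1 = 11.487
Step 2 — J = 8.2 / 11.487 ≈ 0.71385 (5 s.f.)

0.71385


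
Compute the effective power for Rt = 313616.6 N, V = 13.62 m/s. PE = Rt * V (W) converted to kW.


Formula: PE = Rt * V / 1000 (kW)
Step 1 — PE (W) = 313616.6 * 13.62 = 4271458.092 W
Step 2 — PE (kW) = 4271458.092 / 1000 ≈ 4271.5 kW (5 s.f.)

4271.5 kW


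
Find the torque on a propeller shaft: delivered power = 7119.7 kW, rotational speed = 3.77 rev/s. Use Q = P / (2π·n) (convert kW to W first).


Formula: Q = P_W / (2 * pi * n)
Step 1 — P_W = 7119.7 kW * 1000 = 7119700.0 W
Step 2 — 2 * pi * n = 2 * pi * 3.77 = 23.687609
Step 3 — Q = 7119700.0 / 23.687609 ≈ 300570 N·m (5 s.f.)

300570 N·m


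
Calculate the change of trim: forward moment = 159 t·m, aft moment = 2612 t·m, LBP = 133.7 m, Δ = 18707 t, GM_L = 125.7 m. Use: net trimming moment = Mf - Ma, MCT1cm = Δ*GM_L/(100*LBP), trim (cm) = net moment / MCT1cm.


Formula: net trimming moment = Mf - Ma; MCT1cm = Δ*GM_L/(100*LBP); trim = net moment / MCT1cm
Step 1 — net trimming moment = 159 - 2612 = -2453 t·m
Step 2 — MCT1cm = 18707 * 125.7 / (100 * 133.7) = 175.8766 t·m/cm
Step 3 — trim = -2453 / 175.8766 ≈ -13.947 cm (5 s.f.)

-13.947 cm


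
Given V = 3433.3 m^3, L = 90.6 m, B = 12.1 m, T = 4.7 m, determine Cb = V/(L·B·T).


Formula: Cb = V / (L * B * T)
Step 1 — L * B * T = 90.6 * 12.1 * 4.7 = 5152.422 m^3
Step 2 — Cb = 3433.3 / 5152.422 ≈ 0.66635 (5 s.f.)

0.66635


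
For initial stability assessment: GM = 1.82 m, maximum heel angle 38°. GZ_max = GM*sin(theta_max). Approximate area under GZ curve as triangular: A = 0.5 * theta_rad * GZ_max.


Formula: GZ_max = GM * sin(theta); Area = 0.5 * theta_rad * GZ_max
Step 1 — GZ_max = 1.82 * sin(38°) = 1.82 * 0.615661 = 1.120503 m
Step 2 — theta_rad = 38 * pi/180 = 0.663225 rad
Step 3 — Area = 0.5 * 0.663225 * 1.120503 ≈ 0.37157 m·rad (5 s.f.)

0.37157 m·rad


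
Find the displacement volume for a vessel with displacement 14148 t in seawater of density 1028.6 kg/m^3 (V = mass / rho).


Formula: V = mass / rho
Step 1 — convert tonnes to kg: 14148 t * 1000 = 14148000 kg
Step 2 — V = 14148000 / 1028.6 ≈ 13755 m^3 (5 s.f.)

13755 m^3


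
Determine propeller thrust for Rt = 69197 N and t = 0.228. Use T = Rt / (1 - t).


Formula: T = Rt / (1 - t)
Step 1 — (1 - t) = 1 - 0.228 = 0.772
Step 2 — T = 69197 / 0.772 ≈ 89633 N (5 s.f.)

89633 N


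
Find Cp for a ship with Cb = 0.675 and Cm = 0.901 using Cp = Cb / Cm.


Formula: Cp = Cb / Cm
Substituting: Cp = 0.675 / 0.901
Result: Cp ≈ 0.74917 (5 s.f.)

0.74917


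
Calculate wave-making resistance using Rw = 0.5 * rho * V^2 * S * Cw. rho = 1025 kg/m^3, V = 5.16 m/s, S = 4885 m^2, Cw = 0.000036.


Formula: Rw = 0.5 * rho * V^2 * S * Cw
Step 1 — V^2 = 5.16^2 = 26.6256
Step 2 — 0.5 * rho * V^2 = 0.5 * 1025 * 26.6256 = 13645.62
Step 3 — Rw = 13645.62 * 4885 * 0.000036 ≈ 2399.7 N (5 s.f.)

2399.7 N


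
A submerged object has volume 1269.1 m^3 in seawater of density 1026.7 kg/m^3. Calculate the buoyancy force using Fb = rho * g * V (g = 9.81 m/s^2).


Formula: Fb = rho * g * V
Substituting: Fb = 1026.7 * 9.81 * 1269.1
Intermediate: 1026.7 * 9.81 = 10071.927
Result: Fb = 10071.927 * 1269.1 ≈ 12782000 N (5 s.f.)

12782000 N


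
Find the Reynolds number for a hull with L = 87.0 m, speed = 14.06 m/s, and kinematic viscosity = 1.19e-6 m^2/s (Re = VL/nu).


Formula: Re = V * L / nu
Step 1 — V * L = 14.06 * 87.0 = 1223.22 m^2/s
Step 2 — Re = 1223.22 / 1.19e-6 = 1.03e+09

1.03e+09


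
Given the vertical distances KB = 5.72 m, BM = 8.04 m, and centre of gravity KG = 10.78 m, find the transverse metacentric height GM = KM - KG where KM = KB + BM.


Formula: GM = KB + BM - KG
Step 1 — KM = KB + BM = 5.72 + 8.04 = 13.76 m
Step 2 — GM = KM - KG = 13.76 - 10.78 = 2.98 m

2.98 m


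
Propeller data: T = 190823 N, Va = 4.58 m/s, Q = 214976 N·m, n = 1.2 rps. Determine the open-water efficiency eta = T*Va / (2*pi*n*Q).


Formula: eta = T * Va / (2 * pi * n * Q)
Step 1 — numerator = T * Va = 190823 * 4.58 = 873969.34
Step 2 — 2 * pi * n = 2 * pi * 1.2 = 7.539822
Step 3 — denominator = 7.539822 * 214976 = 1620880.77
Step 4 — eta = 873969.34 / 1620880.77 ≈ 0.53919 (5 s.f.)

0.53919


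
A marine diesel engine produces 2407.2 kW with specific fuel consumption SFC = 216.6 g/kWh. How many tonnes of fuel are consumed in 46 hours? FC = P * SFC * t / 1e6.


Formula: FC (tonnes) = P * SFC * t / 1,000,000
Step 1 — P * SFC * t = 2407.2 * 216.6 * 46 = 23984377.92 g
Step 2 — FC (tonnes) = 23984377.92 / 1,000,000 ≈ 23.984 tonnes (5 s.f.)

23.984 tonnes


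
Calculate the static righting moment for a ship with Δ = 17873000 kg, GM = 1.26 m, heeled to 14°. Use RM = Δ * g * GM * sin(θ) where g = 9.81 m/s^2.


Formula: GZ = GM * sin(theta); RM = disp * g * GZ
Step 1 — GZ = 1.26 * sin(14°) = 1.26 * 0.241922 = 0.304822 m
Step 2 — RM = 17873000 * 9.81 * 0.304822 ≈ 53446000 N·m (5 s.f.)

53446000 N·m


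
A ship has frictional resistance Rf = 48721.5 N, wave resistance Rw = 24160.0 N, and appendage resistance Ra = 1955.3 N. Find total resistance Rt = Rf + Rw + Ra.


Formula: Rt = Rf + Rw + Ra
Substituting: Rt = 48721.5 + 24160.0 + 1955.3
Result: Rt = 74836.8 N

74836.8 N


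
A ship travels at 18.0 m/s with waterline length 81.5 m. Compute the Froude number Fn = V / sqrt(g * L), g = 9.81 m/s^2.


Formula: Fn = V / sqrt(g * L)
Step 1 — g * L = 9.81 * 81.5 = 799.515
Step 2 — sqrt(g * L) = sqrt(799.515) = 28.275696
Step 3 — Fn = 18.0 / 28.275696 ≈ 0.63659 (5 s.f.)

0.63659


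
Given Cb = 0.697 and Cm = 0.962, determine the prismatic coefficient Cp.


Formula: Cp = Cb / Cm
Substituting: Cp = 0.697 / 0.962
Result: Cp ≈ 0.72453 (5 s.f.)

0.72453


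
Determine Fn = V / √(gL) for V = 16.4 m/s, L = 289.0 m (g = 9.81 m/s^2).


Formula: Fn = V / sqrt(g * L)
Step 1 — g * L = 9.81 * 289.0 = 2835.09
Step 2 — sqrt(g * L) = sqrt(2835.09) = 53.245563
Step 3 — Fn = 16.4 / 53.245563 ≈ 0.30801 (5 s.f.)

0.30801


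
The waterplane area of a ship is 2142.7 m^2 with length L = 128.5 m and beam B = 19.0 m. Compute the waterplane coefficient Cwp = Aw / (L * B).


Formula: Cwp = Aw / (L * B)
Step 1 — L * B = 128.5 * 19.0 = 2441.5 m^2
Step 2 — Cwp = 2142.7 / 2441.5 ≈ 0.87762 (5 s.f.)

0.87762


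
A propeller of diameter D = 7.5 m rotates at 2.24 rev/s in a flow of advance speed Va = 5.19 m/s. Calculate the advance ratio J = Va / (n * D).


Formula: J = Va / (n * D)
Step 1 — n * D = 2.24 * 7.5 = 16.8
Step 2 — J = 5.19 / 16.8 ≈ 0.30893 (5 s.f.)

0.30893


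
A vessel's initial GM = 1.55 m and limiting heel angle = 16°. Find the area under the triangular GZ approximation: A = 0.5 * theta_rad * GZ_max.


Formula: GZ_max = GM * sin(theta); Area = 0.5 * theta_rad * GZ_max
Step 1 — GZ_max = 1.55 * sin(16°) = 1.55 * 0.275637 = 0.427237 m
Step 2 — theta_rad = 16 * pi/180 = 0.279253 rad
Step 3 — Area = 0.5 * 0.279253 * 0.427237 ≈ 0.059654 m·rad (5 s.f.)

0.059654 m·rad


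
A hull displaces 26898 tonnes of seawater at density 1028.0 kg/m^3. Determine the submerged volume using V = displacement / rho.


Formula: V = mass / rho
Step 1 — convert tonnes to kg: 26898 t * 1000 = 26898000 kg
Step 2 — V = 26898000 / 1028.0 ≈ 26165 m^3 (5 s.f.)

26165 m^3


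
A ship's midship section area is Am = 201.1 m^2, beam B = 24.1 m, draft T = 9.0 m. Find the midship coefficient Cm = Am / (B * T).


Formula: Cm = Am / (B * T)
Step 1 — B * T = 24.1 * 9.0 = 216.9 m^2
Step 2 — Cm = 201.1 / 216.9 ≈ 0.92716 (5 s.f.)

0.92716


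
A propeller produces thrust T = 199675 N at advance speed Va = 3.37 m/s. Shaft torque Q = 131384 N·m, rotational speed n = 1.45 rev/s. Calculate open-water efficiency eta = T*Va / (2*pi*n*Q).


Formula: eta = T * Va / (2 * pi * n * Q)
Step 1 — numerator = T * Va = 199675 * 3.37 = 672904.75
Step 2 — 2 * pi * n = 2 * pi * 1.45 = 9.110619
Step 3 — denominator = 9.110619 * 131384 = 1196989.57
Step 4 — eta = 672904.75 / 1196989.57 ≈ 0.56216 (5 s.f.)

0.56216


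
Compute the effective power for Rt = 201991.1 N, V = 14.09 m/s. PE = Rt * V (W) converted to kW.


Formula: PE = Rt * V / 1000 (kW)
Step 1 — PE (W) = 201991.1 * 14.09 = 2846054.599 W
Step 2 — PE (kW) = 2846054.599 / 1000 ≈ 2846.1 kW (5 s.f.)

2846.1 kW


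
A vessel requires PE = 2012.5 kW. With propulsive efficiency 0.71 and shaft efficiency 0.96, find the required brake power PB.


Formula: PB = PE / (eta_D * eta_S)
Step 1 — combined efficiency = eta_D * eta_S = 0.71 * 0.96 = 0.6816
Step 2 — PB = 2012.5 / 0.6816 ≈ 2952.6 kW (5 s.f.)

2952.6 kW


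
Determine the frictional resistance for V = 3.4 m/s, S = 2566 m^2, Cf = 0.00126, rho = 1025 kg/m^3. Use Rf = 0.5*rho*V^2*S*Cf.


Formula: Rf = 0.5 * rho * V^2 * S * Cf
Step 1 — V^2 = 3.4^2 = 11.56
Step 2 — 0.5 * rho * V^2 = 0.5 * 1025 * 11.56 = 5924.5
Step 3 — Rf = 5924.5 * 2566 * 0.00126 ≈ 19155 N (5 s.f.)

19155 N


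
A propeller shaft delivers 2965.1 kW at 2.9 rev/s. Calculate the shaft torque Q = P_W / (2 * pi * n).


Formula: Q = P_W / (2 * pi * n)
Step 1 — P_W = 2965.1 kW * 1000 = 2965100.0 W
Step 2 — 2 * pi * n = 2 * pi * 2.9 = 18.221237
Step 3 — Q = 2965100.0 / 18.221237 ≈ 162730 N·m (5 s.f.)

162730 N·m


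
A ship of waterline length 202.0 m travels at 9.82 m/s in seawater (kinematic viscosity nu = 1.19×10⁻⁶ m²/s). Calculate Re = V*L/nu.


Formula: Re = V * L / nu
Step 1 — V * L = 9.82 * 202.0 = 1983.64 m^2/s
Step 2 — Re = 1983.64 / 1.19e-6 = 1.67e+09

1.67e+09


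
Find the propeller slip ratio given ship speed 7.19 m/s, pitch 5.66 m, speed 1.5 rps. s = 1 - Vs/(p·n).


Formula: s = 1 - Vs / (p * n)
Step 1 — p * n = 5.66 * 1.5 = 8.49
Step 2 — Vs / (p*n) = 7.19 / 8.49 = 0.846879 (6 d.p.)
Step 3 — s = 1 - 0.846879 = 0.153121

0.153121


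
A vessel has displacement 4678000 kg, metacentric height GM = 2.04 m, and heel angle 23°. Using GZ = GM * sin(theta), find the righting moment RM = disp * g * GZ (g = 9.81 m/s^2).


Formula: GZ = GM * sin(theta); RM = disp * g * GZ
Step 1 — GZ = 2.04 * sin(23°) = 2.04 * 0.390731 = 0.797091 m
Step 2 — RM = 4678000 * 9.81 * 0.797091 ≈ 36579000 N·m (5 s.f.)

36579000 N·m


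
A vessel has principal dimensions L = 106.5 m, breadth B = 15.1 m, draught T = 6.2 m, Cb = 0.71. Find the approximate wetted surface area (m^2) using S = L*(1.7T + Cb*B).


Formula: S = 1.7*L*T + V/T with V = Cb*L*B*T, i.e. S = L * (1.7*T + Cb*B)
Step 1 — 1.7*T = 1.7 * 6.2 = 10.54 m
Step 2 — Cb*B = 0.71 * 15.1 = 10.721 m
Step 3 — 1.7*T + Cb*B = 10.54 + 10.721 = 21.261 m
Step 4 — S = 106.5 * 21.261 ≈ 2264.3 m^2 (5 s.f.)

2264.3 m^2


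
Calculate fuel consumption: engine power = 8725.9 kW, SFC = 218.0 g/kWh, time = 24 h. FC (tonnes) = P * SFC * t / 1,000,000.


Formula: FC (tonnes) = P * SFC * t / 1,000,000
Step 1 — P * SFC * t = 8725.9 * 218.0 * 24 = 45653908.8 g
Step 2 — FC (tonnes) = 45653908.8 / 1,000,000 ≈ 45.654 tonnes (5 s.f.)

45.654 tonnes


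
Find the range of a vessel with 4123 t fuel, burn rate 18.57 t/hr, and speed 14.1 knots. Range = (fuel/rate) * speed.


Formula: endurance = fuel / rate; range = endurance * speed
Step 1 — endurance = 4123 / 18.57 = 222.0248 hours
Step 2 — range = 222.0248 * 14.1 ≈ 3130.5 nautical miles (5 s.f.)

3130.5 NM


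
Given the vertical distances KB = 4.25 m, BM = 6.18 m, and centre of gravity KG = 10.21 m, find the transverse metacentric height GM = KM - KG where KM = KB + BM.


Formula: GM = KB + BM - KG
Step 1 — KM = KB + BM = 4.25 + 6.18 = 10.43 m
Step 2 — GM = KM - KG = 10.43 - 10.21 = 0.22 m

0.22 m


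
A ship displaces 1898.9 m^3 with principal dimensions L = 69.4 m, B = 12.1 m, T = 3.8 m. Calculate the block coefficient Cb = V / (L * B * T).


Formula: Cb = V / (L * B * T)
Step 1 — L * B * T = 69.4 * 12.1 * 3.8 = 3191.012 m^3
Step 2 — Cb = 1898.9 / 3191.012 ≈ 0.59508 (5 s.f.)

0.59508


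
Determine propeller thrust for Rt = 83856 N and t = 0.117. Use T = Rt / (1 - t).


Formula: T = Rt / (1 - t)
Step 1 — (1 - t) = 1 - 0.117 = 0.883
Step 2 — T = 83856 / 0.883 ≈ 94967 N (5 s.f.)

94967 N


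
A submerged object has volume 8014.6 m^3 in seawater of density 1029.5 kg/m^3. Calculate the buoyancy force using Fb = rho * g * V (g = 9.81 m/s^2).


Formula: Fb = rho * g * V
Substituting: Fb = 1029.5 * 9.81 * 8014.6
Intermediate: 1029.5 * 9.81 = 10099.395
Result: Fb = 10099.395 * 8014.6 ≈ 80943000 N (5 s.f.)

80943000 N


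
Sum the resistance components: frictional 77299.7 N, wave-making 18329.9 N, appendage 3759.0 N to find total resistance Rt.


Formula: Rt = Rf + Rw + Ra
Substituting: Rt = 77299.7 + 18329.9 + 3759.0
Result: Rt = 99388.6 N

99388.6 N


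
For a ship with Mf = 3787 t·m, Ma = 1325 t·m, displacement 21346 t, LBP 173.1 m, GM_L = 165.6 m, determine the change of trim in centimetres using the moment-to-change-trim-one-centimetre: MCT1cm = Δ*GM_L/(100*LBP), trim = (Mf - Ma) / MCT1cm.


Formula: net trimming moment = Mf - Ma; MCT1cm = Δ*GM_L/(100*LBP); trim = net moment / MCT1cm
Step 1 — net trimming moment = 3787 - 1325 = 2462 t·m
Step 2 — MCT1cm = 21346 * 165.6 / (100 * 173.1) = 204.2113 t·m/cm
Step 3 — trim = 2462 / 204.2113 ≈ 12.056 cm (5 s.f.)

12.056 cm


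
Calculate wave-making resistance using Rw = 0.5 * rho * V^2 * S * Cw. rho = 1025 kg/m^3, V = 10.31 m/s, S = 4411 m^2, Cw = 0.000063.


Formula: Rw = 0.5 * rho * V^2 * S * Cw
Step 1 — V^2 = 10.31^2 = 106.2961
Step 2 — 0.5 * rho * V^2 = 0.5 * 1025 * 106.2961 = 54476.75125
Step 3 — Rw = 54476.75125 * 4411 * 0.000063 ≈ 15139 N (5 s.f.)

15139 N


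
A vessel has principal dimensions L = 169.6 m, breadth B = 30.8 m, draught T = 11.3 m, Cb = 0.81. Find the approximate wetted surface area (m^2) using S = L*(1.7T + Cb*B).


Formula: S = 1.7*L*T + V/T with V = Cb*L*B*T, i.e. S = L * (1.7*T + Cb*B)
Step 1 — 1.7*T = 1.7 * 11.3 = 19.21 m
Step 2 — Cb*B = 0.81 * 30.8 = 24.948 m
Step 3 — 1.7*T + Cb*B = 19.21 + 24.948 = 44.158 m
Step 4 — S = 169.6 * 44.158 ≈ 7489.2 m^2 (5 s.f.)

7489.2 m^2


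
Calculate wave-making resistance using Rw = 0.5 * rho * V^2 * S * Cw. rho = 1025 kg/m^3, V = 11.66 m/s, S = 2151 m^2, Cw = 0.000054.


Formula: Rw = 0.5 * rho * V^2 * S * Cw
Step 1 — V^2 = 11.66^2 = 135.9556
Step 2 — 0.5 * rho * V^2 = 0.5 * 1025 * 135.9556 = 69677.245
Step 3 — Rw = 69677.245 * 2151 * 0.000054 ≈ 8093.3 N (5 s.f.)

8093.3 N


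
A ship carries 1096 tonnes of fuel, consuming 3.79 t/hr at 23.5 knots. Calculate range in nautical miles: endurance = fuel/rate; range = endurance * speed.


Formula: endurance = fuel / rate; range = endurance * speed
Step 1 — endurance = 1096 / 3.79 = 289.1821 hours
Step 2 — range = 289.1821 * 23.5 ≈ 6795.8 nautical miles (5 s.f.)

6795.8 NM


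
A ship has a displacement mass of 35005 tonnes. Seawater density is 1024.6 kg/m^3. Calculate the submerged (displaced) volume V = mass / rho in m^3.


Formula: V = mass / rho
Step 1 — convert tonnes to kg: 35005 t * 1000 = 35005000 kg
Step 2 — V = 35005000 / 1024.6 ≈ 34165 m^3 (5 s.f.)

34165 m^3


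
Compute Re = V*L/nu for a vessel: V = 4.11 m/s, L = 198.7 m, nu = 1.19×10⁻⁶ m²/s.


Formula: Re = V * L / nu
Step 1 — V * L = 4.11 * 198.7 = 816.657 m^2/s
Step 2 — Re = 816.657 / 1.19e-6 = 6.86e+08

6.86e+08


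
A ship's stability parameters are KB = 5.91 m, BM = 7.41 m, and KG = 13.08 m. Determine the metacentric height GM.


Formula: GM = KB + BM - KG
Step 1 — KM = KB + BM = 5.91 + 7.41 = 13.32 m
Step 2 — GM = KM - KG = 13.32 - 13.08 = 0.24 m

0.24 m


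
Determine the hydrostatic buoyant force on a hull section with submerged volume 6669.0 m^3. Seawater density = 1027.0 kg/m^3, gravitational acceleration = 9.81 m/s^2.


Formula: Fb = rho * g * V
Substituting: Fb = 1027.0 * 9.81 * 6669.0
Intermediate: 1027.0 * 9.81 = 10074.87
Result: Fb = 10074.87 * 6669.0 ≈ 67189000 N (5 s.f.)

67189000 N


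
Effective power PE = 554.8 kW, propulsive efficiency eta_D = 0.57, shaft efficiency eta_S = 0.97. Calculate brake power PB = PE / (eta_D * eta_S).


Formula: PB = PE / (eta_D * eta_S)
Step 1 — combined efficiency = eta_D * eta_S = 0.57 * 0.97 = 0.5529
Step 2 — PB = 554.8 / 0.5529 ≈ 1003.4 kW (5 s.f.)

1003.4 kW


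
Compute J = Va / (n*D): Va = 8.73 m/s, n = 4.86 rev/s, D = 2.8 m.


Formula: J = Va / (n * D)
Step 1 — n * D = 4.86 * 2.8 = 13.608
Step 2 — J = 8.73 / 13.608 ≈ 0.64153 (5 s.f.)

0.64153


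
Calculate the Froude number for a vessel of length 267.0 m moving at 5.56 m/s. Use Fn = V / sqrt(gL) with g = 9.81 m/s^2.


Formula: Fn = V / sqrt(g * L)
Step 1 — g * L = 9.81 * 267.0 = 2619.27
Step 2 — sqrt(g * L) = sqrt(2619.27) = 51.178804
Step 3 — Fn = 5.56 / 51.178804 ≈ 0.10864 (5 s.f.)

0.10864
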